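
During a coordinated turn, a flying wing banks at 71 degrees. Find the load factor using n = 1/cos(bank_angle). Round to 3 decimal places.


Step 1: Convert 71 degrees to radians = 1.239184
Step 2: cos(71 deg) = 0.325568
Step 3: n = 1 / 0.325568 = 3.072

3.072


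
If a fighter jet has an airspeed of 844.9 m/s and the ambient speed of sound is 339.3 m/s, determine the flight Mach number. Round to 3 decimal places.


Step 1: M = V / a = 844.9 / 339.3
Step 2: M = 2.490

2.490


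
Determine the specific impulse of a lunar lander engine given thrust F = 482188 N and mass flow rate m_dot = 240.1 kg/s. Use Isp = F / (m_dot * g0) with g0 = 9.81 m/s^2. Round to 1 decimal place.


Step 1: m_dot * g0 = 240.1 * 9.81 = 2355.38
Step 2: Isp = 482188 / 2355.38 = 204.7 s

204.7


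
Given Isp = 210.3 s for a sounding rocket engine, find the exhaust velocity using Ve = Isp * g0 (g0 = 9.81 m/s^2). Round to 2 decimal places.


Step 1: Ve = Isp * g0 = 210.3 * 9.81
Step 2: Ve = 2063.04 m/s

2063.04


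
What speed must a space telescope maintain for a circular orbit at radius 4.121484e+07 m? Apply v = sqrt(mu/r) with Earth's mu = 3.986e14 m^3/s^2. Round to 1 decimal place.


Step 1: mu / r = 3.986e14 / 4.121484e+07 = 9671273.7451
Step 2: v = sqrt(9671273.7451) = 3109.9 m/s

3109.9


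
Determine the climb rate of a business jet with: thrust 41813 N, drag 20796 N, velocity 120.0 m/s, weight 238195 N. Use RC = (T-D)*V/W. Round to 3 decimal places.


Step 1: Excess thrust = T - D = 41813 - 20796 = 21017 N
Step 2: Excess power = 21017 * 120.0 = 2522040.0 W
Step 3: RC = 2522040.0 / 238195 = 10.588 m/s

10.588


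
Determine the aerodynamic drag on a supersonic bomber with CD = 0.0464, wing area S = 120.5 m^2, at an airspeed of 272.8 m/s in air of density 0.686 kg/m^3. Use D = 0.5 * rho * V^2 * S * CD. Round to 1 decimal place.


Step 1: Dynamic pressure q = 0.5 * 0.686 * 272.8^2 = 25526.0051 Pa
Step 2: Drag D = q * S * CD = 25526.0051 * 120.5 * 0.0464
Step 3: D = 142721.0 N

142721.0


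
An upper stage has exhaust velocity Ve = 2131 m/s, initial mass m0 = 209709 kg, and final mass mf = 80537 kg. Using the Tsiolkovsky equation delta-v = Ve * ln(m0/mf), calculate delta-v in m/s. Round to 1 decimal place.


Step 1: Mass ratio m0/mf = 209709 / 80537 = 2.603884
Step 2: ln(2.603884) = 0.957004
Step 3: delta-v = 2131 * 0.957004 = 2039.4 m/s

2039.4


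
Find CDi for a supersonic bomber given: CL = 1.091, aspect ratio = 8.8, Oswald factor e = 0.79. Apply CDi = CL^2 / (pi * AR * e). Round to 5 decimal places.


Step 1: CL^2 = 1.091^2 = 1.190281
Step 2: pi * AR * e = 3.14159 * 8.8 * 0.79 = 21.840352
Step 3: CDi = 1.190281 / 21.840352 = 0.05450

0.05450


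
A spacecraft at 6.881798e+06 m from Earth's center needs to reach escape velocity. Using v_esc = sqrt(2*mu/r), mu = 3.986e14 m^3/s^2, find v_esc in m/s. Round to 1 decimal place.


Step 1: 2*mu/r = 2 * 3.986e14 / 6.881798e+06 = 115841819.2455
Step 2: v_esc = sqrt(115841819.2455) = 10763.0 m/s

10763.0


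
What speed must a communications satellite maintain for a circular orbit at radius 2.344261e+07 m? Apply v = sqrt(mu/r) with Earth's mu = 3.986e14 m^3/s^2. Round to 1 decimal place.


Step 1: mu / r = 3.986e14 / 2.344261e+07 = 17003226.1766
Step 2: v = sqrt(17003226.1766) = 4123.5 m/s

4123.5


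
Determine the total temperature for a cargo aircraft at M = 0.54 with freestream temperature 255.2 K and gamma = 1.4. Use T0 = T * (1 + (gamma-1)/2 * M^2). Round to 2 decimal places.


Step 1: (gamma-1)/2 = 0.2
Step 2: M^2 = 0.2916
Step 3: 1 + 0.2 * 0.2916 = 1.05832
Step 4: T0 = 255.2 * 1.05832 = 270.08 K

270.08


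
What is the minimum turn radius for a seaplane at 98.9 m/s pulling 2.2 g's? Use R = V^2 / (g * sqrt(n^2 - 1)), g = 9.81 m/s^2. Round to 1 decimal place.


Step 1: V^2 = 98.9^2 = 9781.21
Step 2: n^2 - 1 = 2.2^2 - 1 = 3.84
Step 3: sqrt(3.84) = 1.959592
Step 4: R = 9781.21 / (9.81 * 1.959592) = 508.8 m

508.8


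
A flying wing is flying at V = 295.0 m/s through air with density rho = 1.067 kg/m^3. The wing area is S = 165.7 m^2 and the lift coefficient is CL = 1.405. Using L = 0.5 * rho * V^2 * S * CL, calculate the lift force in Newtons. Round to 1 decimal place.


Step 1: Calculate dynamic pressure q = 0.5 * 1.067 * 295.0^2 = 0.5 * 1.067 * 87025.0 = 46427.8375 Pa
Step 2: Multiply by wing area and lift coefficient: L = 46427.8375 * 165.7 * 1.405
Step 3: L = 7693092.6737 * 1.405 = 10808795.2 N

10808795.2


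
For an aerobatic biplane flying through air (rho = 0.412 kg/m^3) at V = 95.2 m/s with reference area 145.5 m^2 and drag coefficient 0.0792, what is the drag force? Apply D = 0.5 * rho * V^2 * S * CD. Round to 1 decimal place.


Step 1: Dynamic pressure q = 0.5 * 0.412 * 95.2^2 = 1866.9862 Pa
Step 2: Drag D = q * S * CD = 1866.9862 * 145.5 * 0.0792
Step 3: D = 21514.4 N

21514.4


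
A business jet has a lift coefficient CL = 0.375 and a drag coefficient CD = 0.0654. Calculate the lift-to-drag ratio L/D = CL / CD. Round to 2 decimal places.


Step 1: L/D = CL / CD = 0.375 / 0.0654
Step 2: L/D = 5.73

5.73


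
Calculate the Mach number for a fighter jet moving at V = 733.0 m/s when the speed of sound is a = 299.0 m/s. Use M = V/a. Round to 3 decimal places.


Step 1: M = V / a = 733.0 / 299.0
Step 2: M = 2.452

2.452


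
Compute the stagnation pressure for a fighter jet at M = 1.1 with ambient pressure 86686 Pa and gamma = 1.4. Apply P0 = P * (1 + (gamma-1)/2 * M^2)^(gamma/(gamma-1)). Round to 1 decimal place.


Step 1: (gamma-1)/2 * M^2 = 0.2 * 1.21 = 0.242
Step 2: 1 + 0.242 = 1.242
Step 3: Exponent gamma/(gamma-1) = 3.5
Step 4: P0 = 86686 * 1.242^3.5 = 185086.4 Pa

185086.4


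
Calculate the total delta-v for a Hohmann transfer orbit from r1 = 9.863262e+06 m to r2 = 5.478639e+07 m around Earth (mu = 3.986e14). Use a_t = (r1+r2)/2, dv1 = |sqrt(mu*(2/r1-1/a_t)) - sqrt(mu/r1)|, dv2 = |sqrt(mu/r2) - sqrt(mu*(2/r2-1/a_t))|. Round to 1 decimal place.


Step 1: Transfer semi-major axis a_t = (9.863262e+06 + 5.478639e+07) / 2 = 3.232483e+07 m
Step 2: v1 (circular at r1) = sqrt(mu/r1) = 6357.09 m/s
Step 3: v_t1 = sqrt(mu*(2/r1 - 1/a_t)) = 8276.12 m/s
Step 4: dv1 = |8276.12 - 6357.09| = 1919.03 m/s
Step 5: v2 (circular at r2) = 2697.32 m/s, v_t2 = 1489.96 m/s
Step 6: dv2 = |2697.32 - 1489.96| = 1207.36 m/s
Step 7: Total delta-v = 1919.03 + 1207.36 = 3126.4 m/s

3126.4


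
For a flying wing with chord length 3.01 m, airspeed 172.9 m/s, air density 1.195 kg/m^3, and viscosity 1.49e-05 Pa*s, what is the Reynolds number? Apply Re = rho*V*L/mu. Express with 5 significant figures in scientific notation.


Step 1: Numerator = rho * V * L = 1.195 * 172.9 * 3.01 = 621.912655
Step 2: Re = 621.912655 / 1.49e-05
Step 3: Re = 4.1739e+07

4.1739e+07


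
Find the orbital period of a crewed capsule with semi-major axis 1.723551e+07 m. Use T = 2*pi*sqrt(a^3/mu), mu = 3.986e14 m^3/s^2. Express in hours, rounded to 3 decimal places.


Step 1: a^3 / mu = 5.120029e+21 / 3.986e14 = 1.284503e+07
Step 2: sqrt(1.284503e+07) = 3583.9964 s
Step 3: T = 2*pi * 3583.9964 = 22518.91 s
Step 4: T in hours = 22518.91 / 3600 = 6.255 hours

6.255


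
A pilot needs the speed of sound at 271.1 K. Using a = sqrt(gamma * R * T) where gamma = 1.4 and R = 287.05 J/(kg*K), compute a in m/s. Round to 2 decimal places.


Step 1: gamma * R * T = 1.4 * 287.05 * 271.1 = 108946.957
Step 2: a = sqrt(108946.957) = 330.07 m/s

330.07


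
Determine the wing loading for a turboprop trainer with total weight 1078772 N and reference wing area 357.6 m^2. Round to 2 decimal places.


Step 1: Wing loading = W / S = 1078772 / 357.6
Step 2: Wing loading = 3016.70 N/m^2

3016.70


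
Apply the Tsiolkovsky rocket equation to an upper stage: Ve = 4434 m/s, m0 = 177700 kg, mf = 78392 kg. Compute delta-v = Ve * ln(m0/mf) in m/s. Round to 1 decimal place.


Step 1: Mass ratio m0/mf = 177700 / 78392 = 2.266813
Step 2: ln(2.266813) = 0.818375
Step 3: delta-v = 4434 * 0.818375 = 3628.7 m/s

3628.7


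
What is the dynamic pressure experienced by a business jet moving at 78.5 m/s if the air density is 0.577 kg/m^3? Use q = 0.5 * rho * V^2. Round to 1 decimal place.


Step 1: V^2 = 78.5^2 = 6162.25
Step 2: q = 0.5 * 0.577 * 6162.25
Step 3: q = 1777.8 Pa

1777.8


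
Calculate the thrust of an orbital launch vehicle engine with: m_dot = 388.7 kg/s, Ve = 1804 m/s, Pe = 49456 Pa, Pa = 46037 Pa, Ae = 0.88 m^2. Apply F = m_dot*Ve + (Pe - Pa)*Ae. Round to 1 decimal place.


Step 1: Momentum thrust = m_dot * Ve = 388.7 * 1804 = 701214.8 N
Step 2: Pressure thrust = (Pe - Pa) * Ae = (49456 - 46037) * 0.88 = 3008.72 N
Step 3: Total thrust F = 701214.8 + 3008.72 = 704223.5 N

704223.5


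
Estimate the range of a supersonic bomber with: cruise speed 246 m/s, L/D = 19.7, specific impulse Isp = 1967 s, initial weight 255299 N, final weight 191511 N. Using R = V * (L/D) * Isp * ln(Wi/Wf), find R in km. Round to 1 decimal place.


Step 1: Coefficient = V * (L/D) * Isp = 246 * 19.7 * 1967 = 9532475.4 m
Step 2: Wi/Wf = 255299 / 191511 = 1.333077
Step 3: ln(1.333077) = 0.28749
Step 4: R = 9532475.4 * 0.28749 = 2740492.9 m = 2740.5 km

2740.5


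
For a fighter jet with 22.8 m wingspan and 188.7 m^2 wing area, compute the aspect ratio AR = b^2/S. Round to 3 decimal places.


Step 1: b^2 = 22.8^2 = 519.84
Step 2: AR = 519.84 / 188.7 = 2.755

2.755


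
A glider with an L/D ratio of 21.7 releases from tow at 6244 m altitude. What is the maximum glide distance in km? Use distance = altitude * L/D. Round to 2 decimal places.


Step 1: Glide distance = altitude * L/D = 6244 * 21.7 = 135494.8 m
Step 2: Convert to km: 135494.8 / 1000 = 135.49 km

135.49


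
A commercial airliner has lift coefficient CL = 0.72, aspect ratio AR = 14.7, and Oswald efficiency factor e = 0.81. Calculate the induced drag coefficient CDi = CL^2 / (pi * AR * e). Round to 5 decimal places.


Step 1: CL^2 = 0.72^2 = 0.5184
Step 2: pi * AR * e = 3.14159 * 14.7 * 0.81 = 37.406944
Step 3: CDi = 0.5184 / 37.406944 = 0.01386

0.01386


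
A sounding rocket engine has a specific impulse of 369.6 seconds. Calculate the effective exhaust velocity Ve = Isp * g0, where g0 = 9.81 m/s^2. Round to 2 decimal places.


Step 1: Ve = Isp * g0 = 369.6 * 9.81
Step 2: Ve = 3625.78 m/s

3625.78


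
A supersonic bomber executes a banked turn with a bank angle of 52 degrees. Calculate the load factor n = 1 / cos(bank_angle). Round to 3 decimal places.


Step 1: Convert 52 degrees to radians = 0.907571
Step 2: cos(52 deg) = 0.615661
Step 3: n = 1 / 0.615661 = 1.624

1.624


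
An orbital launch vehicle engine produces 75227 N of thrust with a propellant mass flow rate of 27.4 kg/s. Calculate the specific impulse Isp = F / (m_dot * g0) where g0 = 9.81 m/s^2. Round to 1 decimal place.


Step 1: m_dot * g0 = 27.4 * 9.81 = 268.79
Step 2: Isp = 75227 / 268.79 = 279.9 s

279.9


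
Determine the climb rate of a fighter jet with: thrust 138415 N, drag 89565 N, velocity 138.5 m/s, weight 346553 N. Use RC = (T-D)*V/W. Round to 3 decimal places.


Step 1: Excess thrust = T - D = 138415 - 89565 = 48850 N
Step 2: Excess power = 48850 * 138.5 = 6765725.0 W
Step 3: RC = 6765725.0 / 346553 = 19.523 m/s

19.523


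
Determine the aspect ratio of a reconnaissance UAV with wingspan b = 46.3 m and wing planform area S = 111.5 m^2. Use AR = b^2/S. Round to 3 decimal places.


Step 1: b^2 = 46.3^2 = 2143.69
Step 2: AR = 2143.69 / 111.5 = 19.226

19.226


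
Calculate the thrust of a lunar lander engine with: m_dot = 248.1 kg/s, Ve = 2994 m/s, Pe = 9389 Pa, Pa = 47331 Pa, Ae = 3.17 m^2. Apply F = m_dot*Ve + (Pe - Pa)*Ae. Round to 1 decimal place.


Step 1: Momentum thrust = m_dot * Ve = 248.1 * 2994 = 742811.4 N
Step 2: Pressure thrust = (Pe - Pa) * Ae = (9389 - 47331) * 3.17 = -120276.14 N
Step 3: Total thrust F = 742811.4 + -120276.14 = 622535.3 N

622535.3


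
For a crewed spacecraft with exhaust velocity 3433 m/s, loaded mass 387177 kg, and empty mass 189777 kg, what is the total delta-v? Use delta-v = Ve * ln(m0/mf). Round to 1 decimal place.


Step 1: Mass ratio m0/mf = 387177 / 189777 = 2.040168
Step 2: ln(2.040168) = 0.713032
Step 3: delta-v = 3433 * 0.713032 = 2447.8 m/s

2447.8


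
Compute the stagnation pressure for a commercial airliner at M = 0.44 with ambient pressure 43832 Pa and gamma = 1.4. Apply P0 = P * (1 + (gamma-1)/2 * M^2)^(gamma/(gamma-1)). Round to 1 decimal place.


Step 1: (gamma-1)/2 * M^2 = 0.2 * 0.1936 = 0.03872
Step 2: 1 + 0.03872 = 1.03872
Step 3: Exponent gamma/(gamma-1) = 3.5
Step 4: P0 = 43832 * 1.03872^3.5 = 50065.2 Pa

50065.2


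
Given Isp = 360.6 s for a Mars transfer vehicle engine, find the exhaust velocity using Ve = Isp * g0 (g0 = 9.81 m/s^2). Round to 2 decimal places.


Step 1: Ve = Isp * g0 = 360.6 * 9.81
Step 2: Ve = 3537.49 m/s

3537.49


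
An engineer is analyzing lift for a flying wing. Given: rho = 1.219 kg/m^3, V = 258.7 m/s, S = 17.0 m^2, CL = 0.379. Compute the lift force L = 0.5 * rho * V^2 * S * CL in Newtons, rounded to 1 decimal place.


Step 1: Calculate dynamic pressure q = 0.5 * 1.219 * 258.7^2 = 0.5 * 1.219 * 66925.69 = 40791.2081 Pa
Step 2: Multiply by wing area and lift coefficient: L = 40791.2081 * 17.0 * 0.379
Step 3: L = 693450.5369 * 0.379 = 262817.8 N

262817.8


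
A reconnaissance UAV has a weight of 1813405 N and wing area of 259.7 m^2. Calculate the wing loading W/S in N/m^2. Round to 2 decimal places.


Step 1: Wing loading = W / S = 1813405 / 259.7
Step 2: Wing loading = 6982.69 N/m^2

6982.69


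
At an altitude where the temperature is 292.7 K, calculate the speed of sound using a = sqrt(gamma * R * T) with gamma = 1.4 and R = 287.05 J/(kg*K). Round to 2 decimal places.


Step 1: gamma * R * T = 1.4 * 287.05 * 292.7 = 117627.349
Step 2: a = sqrt(117627.349) = 342.97 m/s

342.97


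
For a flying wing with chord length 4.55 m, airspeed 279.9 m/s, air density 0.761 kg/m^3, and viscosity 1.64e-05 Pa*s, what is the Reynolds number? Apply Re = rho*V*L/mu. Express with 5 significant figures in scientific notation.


Step 1: Numerator = rho * V * L = 0.761 * 279.9 * 4.55 = 969.167745
Step 2: Re = 969.167745 / 1.64e-05
Step 3: Re = 5.9096e+07

5.9096e+07


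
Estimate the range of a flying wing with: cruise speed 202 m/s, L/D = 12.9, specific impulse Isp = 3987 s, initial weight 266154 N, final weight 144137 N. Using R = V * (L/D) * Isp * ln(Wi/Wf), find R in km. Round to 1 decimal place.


Step 1: Coefficient = V * (L/D) * Isp = 202 * 12.9 * 3987 = 10389324.6 m
Step 2: Wi/Wf = 266154 / 144137 = 1.846535
Step 3: ln(1.846535) = 0.613311
Step 4: R = 10389324.6 * 0.613311 = 6371885.5 m = 6371.9 km

6371.9


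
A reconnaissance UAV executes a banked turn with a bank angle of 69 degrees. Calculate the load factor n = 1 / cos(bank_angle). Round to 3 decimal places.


Step 1: Convert 69 degrees to radians = 1.204277
Step 2: cos(69 deg) = 0.358368
Step 3: n = 1 / 0.358368 = 2.790

2.790


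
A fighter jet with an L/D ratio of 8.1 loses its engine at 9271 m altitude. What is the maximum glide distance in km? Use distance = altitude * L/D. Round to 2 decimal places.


Step 1: Glide distance = altitude * L/D = 9271 * 8.1 = 75095.1 m
Step 2: Convert to km: 75095.1 / 1000 = 75.10 km

75.10


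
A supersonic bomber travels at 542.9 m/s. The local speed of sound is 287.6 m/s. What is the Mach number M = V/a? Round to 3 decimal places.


Step 1: M = V / a = 542.9 / 287.6
Step 2: M = 1.888

1.888


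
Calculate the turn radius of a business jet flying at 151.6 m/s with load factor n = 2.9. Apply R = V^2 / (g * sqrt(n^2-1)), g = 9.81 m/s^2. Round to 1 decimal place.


Step 1: V^2 = 151.6^2 = 22982.56
Step 2: n^2 - 1 = 2.9^2 - 1 = 7.41
Step 3: sqrt(7.41) = 2.722132
Step 4: R = 22982.56 / (9.81 * 2.722132) = 860.6 m

860.6


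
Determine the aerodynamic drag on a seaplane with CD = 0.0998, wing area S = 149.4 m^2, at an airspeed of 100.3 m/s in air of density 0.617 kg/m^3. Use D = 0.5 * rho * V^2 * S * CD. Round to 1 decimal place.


Step 1: Dynamic pressure q = 0.5 * 0.617 * 100.3^2 = 3103.5378 Pa
Step 2: Drag D = q * S * CD = 3103.5378 * 149.4 * 0.0998
Step 3: D = 46274.1 N

46274.1


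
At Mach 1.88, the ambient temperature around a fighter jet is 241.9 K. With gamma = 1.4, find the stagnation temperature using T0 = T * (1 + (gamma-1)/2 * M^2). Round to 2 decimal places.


Step 1: (gamma-1)/2 = 0.2
Step 2: M^2 = 3.5344
Step 3: 1 + 0.2 * 3.5344 = 1.70688
Step 4: T0 = 241.9 * 1.70688 = 412.89 K

412.89


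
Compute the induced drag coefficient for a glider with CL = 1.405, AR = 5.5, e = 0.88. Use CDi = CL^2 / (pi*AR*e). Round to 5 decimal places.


Step 1: CL^2 = 1.405^2 = 1.974025
Step 2: pi * AR * e = 3.14159 * 5.5 * 0.88 = 15.205308
Step 3: CDi = 1.974025 / 15.205308 = 0.12982

0.12982


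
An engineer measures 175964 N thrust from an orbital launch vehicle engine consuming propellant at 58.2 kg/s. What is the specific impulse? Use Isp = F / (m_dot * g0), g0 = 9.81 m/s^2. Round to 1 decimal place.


Step 1: m_dot * g0 = 58.2 * 9.81 = 570.94
Step 2: Isp = 175964 / 570.94 = 308.2 s

308.2


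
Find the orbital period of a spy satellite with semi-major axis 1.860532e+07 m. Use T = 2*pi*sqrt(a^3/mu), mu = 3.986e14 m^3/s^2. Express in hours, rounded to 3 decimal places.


Step 1: a^3 / mu = 6.440379e+21 / 3.986e14 = 1.615750e+07
Step 2: sqrt(1.615750e+07) = 4019.6392 s
Step 3: T = 2*pi * 4019.6392 = 25256.14 s
Step 4: T in hours = 25256.14 / 3600 = 7.016 hours

7.016


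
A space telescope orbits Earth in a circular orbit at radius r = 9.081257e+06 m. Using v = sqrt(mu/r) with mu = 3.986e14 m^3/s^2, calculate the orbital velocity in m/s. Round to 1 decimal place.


Step 1: mu / r = 3.986e14 / 9.081257e+06 = 43892602.0924
Step 2: v = sqrt(43892602.0924) = 6625.1 m/s

6625.1


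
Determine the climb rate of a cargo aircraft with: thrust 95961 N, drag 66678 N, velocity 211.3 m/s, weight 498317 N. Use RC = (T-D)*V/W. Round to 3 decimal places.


Step 1: Excess thrust = T - D = 95961 - 66678 = 29283 N
Step 2: Excess power = 29283 * 211.3 = 6187497.9 W
Step 3: RC = 6187497.9 / 498317 = 12.417 m/s

12.417


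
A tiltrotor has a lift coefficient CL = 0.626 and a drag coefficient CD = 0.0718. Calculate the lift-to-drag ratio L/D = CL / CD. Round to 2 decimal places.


Step 1: L/D = CL / CD = 0.626 / 0.0718
Step 2: L/D = 8.72

8.72


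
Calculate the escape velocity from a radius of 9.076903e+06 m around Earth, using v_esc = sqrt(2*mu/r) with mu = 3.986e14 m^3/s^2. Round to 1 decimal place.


Step 1: 2*mu/r = 2 * 3.986e14 / 9.076903e+06 = 87827312.9062
Step 2: v_esc = sqrt(87827312.9062) = 9371.6 m/s

9371.6


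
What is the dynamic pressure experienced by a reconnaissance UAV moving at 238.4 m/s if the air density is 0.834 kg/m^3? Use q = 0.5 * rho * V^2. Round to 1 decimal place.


Step 1: V^2 = 238.4^2 = 56834.56
Step 2: q = 0.5 * 0.834 * 56834.56
Step 3: q = 23700.0 Pa

23700.0


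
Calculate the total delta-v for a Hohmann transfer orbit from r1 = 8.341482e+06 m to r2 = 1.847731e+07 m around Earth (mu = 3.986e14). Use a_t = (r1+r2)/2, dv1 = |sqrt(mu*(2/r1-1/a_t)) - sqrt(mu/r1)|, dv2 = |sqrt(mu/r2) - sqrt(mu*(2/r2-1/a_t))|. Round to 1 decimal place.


Step 1: Transfer semi-major axis a_t = (8.341482e+06 + 1.847731e+07) / 2 = 1.340940e+07 m
Step 2: v1 (circular at r1) = sqrt(mu/r1) = 6912.69 m/s
Step 3: v_t1 = sqrt(mu*(2/r1 - 1/a_t)) = 8114.5 m/s
Step 4: dv1 = |8114.5 - 6912.69| = 1201.81 m/s
Step 5: v2 (circular at r2) = 4644.61 m/s, v_t2 = 3663.25 m/s
Step 6: dv2 = |4644.61 - 3663.25| = 981.36 m/s
Step 7: Total delta-v = 1201.81 + 981.36 = 2183.2 m/s

2183.2


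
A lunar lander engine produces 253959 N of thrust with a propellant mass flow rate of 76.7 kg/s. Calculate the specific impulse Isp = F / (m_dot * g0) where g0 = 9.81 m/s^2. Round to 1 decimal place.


Step 1: m_dot * g0 = 76.7 * 9.81 = 752.43
Step 2: Isp = 253959 / 752.43 = 337.5 s

337.5


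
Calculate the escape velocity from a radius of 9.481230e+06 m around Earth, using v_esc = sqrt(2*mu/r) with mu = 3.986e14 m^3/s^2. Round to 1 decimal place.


Step 1: 2*mu/r = 2 * 3.986e14 / 9.481230e+06 = 84081917.6415
Step 2: v_esc = sqrt(84081917.6415) = 9169.6 m/s

9169.6


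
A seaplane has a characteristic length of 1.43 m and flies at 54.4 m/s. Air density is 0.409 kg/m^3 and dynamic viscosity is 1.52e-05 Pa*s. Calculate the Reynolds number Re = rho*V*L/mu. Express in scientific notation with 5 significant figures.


Step 1: Numerator = rho * V * L = 0.409 * 54.4 * 1.43 = 31.816928
Step 2: Re = 31.816928 / 1.52e-05
Step 3: Re = 2.0932e+06

2.0932e+06


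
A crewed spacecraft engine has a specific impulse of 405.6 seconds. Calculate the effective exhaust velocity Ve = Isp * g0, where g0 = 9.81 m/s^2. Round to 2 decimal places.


Step 1: Ve = Isp * g0 = 405.6 * 9.81
Step 2: Ve = 3978.94 m/s

3978.94


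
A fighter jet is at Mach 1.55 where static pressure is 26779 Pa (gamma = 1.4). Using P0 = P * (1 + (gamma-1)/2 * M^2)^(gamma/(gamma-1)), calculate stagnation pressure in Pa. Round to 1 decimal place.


Step 1: (gamma-1)/2 * M^2 = 0.2 * 2.4025 = 0.4805
Step 2: 1 + 0.4805 = 1.4805
Step 3: Exponent gamma/(gamma-1) = 3.5
Step 4: P0 = 26779 * 1.4805^3.5 = 105736.2 Pa

105736.2


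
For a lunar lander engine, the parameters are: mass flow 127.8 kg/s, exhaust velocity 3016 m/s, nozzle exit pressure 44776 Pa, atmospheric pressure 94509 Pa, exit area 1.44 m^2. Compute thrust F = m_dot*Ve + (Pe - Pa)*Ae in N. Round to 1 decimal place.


Step 1: Momentum thrust = m_dot * Ve = 127.8 * 3016 = 385444.8 N
Step 2: Pressure thrust = (Pe - Pa) * Ae = (44776 - 94509) * 1.44 = -71615.52 N
Step 3: Total thrust F = 385444.8 + -71615.52 = 313829.3 N

313829.3


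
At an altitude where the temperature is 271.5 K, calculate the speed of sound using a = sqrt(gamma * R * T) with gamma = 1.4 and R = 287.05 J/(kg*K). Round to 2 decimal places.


Step 1: gamma * R * T = 1.4 * 287.05 * 271.5 = 109107.705
Step 2: a = sqrt(109107.705) = 330.31 m/s

330.31


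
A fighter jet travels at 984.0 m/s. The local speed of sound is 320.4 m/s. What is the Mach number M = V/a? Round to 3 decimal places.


Step 1: M = V / a = 984.0 / 320.4
Step 2: M = 3.071

3.071


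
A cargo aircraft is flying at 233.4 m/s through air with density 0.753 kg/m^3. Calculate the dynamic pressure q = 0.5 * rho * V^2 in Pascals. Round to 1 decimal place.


Step 1: V^2 = 233.4^2 = 54475.56
Step 2: q = 0.5 * 0.753 * 54475.56
Step 3: q = 20510.0 Pa

20510.0


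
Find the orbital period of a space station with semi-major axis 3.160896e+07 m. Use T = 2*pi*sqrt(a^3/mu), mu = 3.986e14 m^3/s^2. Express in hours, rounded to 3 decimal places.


Step 1: a^3 / mu = 3.158134e+22 / 3.986e14 = 7.923067e+07
Step 2: sqrt(7.923067e+07) = 8901.1611 s
Step 3: T = 2*pi * 8901.1611 = 55927.64 s
Step 4: T in hours = 55927.64 / 3600 = 15.535 hours

15.535


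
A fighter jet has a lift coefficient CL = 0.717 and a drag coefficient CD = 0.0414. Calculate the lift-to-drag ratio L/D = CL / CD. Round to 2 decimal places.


Step 1: L/D = CL / CD = 0.717 / 0.0414
Step 2: L/D = 17.32

17.32


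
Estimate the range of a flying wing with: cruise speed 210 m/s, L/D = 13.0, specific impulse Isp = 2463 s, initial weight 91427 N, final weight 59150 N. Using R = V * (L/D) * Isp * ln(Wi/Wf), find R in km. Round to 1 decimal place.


Step 1: Coefficient = V * (L/D) * Isp = 210 * 13.0 * 2463 = 6723990.0 m
Step 2: Wi/Wf = 91427 / 59150 = 1.54568
Step 3: ln(1.54568) = 0.435464
Step 4: R = 6723990.0 * 0.435464 = 2928057.3 m = 2928.1 km

2928.1


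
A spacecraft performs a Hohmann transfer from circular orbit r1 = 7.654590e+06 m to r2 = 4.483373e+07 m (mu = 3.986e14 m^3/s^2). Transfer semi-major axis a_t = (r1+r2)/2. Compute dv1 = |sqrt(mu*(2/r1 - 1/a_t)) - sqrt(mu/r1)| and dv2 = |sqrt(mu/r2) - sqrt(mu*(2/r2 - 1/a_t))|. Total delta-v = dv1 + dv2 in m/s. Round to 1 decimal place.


Step 1: Transfer semi-major axis a_t = (7.654590e+06 + 4.483373e+07) / 2 = 2.624416e+07 m
Step 2: v1 (circular at r1) = sqrt(mu/r1) = 7216.19 m/s
Step 3: v_t1 = sqrt(mu*(2/r1 - 1/a_t)) = 9431.78 m/s
Step 4: dv1 = |9431.78 - 7216.19| = 2215.6 m/s
Step 5: v2 (circular at r2) = 2981.72 m/s, v_t2 = 1610.32 m/s
Step 6: dv2 = |2981.72 - 1610.32| = 1371.4 m/s
Step 7: Total delta-v = 2215.6 + 1371.4 = 3587.0 m/s

3587.0


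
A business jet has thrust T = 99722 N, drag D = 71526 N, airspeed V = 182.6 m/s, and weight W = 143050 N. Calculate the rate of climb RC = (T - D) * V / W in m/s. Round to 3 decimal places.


Step 1: Excess thrust = T - D = 99722 - 71526 = 28196 N
Step 2: Excess power = 28196 * 182.6 = 5148589.6 W
Step 3: RC = 5148589.6 / 143050 = 35.992 m/s

35.992


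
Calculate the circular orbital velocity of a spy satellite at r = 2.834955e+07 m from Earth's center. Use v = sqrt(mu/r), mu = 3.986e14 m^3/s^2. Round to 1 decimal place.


Step 1: mu / r = 3.986e14 / 2.834955e+07 = 14060187.9042
Step 2: v = sqrt(14060187.9042) = 3749.7 m/s

3749.7


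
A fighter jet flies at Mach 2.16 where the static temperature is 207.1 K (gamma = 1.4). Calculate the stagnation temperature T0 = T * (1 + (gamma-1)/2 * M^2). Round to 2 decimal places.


Step 1: (gamma-1)/2 = 0.2
Step 2: M^2 = 4.6656
Step 3: 1 + 0.2 * 4.6656 = 1.93312
Step 4: T0 = 207.1 * 1.93312 = 400.35 K

400.35


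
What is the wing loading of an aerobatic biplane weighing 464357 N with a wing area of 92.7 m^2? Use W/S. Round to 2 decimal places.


Step 1: Wing loading = W / S = 464357 / 92.7
Step 2: Wing loading = 5009.24 N/m^2

5009.24


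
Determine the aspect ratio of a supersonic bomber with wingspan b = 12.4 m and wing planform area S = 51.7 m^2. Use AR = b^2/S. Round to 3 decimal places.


Step 1: b^2 = 12.4^2 = 153.76
Step 2: AR = 153.76 / 51.7 = 2.974

2.974


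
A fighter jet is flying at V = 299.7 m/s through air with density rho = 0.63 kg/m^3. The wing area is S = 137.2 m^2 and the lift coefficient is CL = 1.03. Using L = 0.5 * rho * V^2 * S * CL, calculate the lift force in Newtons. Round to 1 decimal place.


Step 1: Calculate dynamic pressure q = 0.5 * 0.63 * 299.7^2 = 0.5 * 0.63 * 89820.09 = 28293.3283 Pa
Step 2: Multiply by wing area and lift coefficient: L = 28293.3283 * 137.2 * 1.03
Step 3: L = 3881844.6496 * 1.03 = 3998300.0 N

3998300.0


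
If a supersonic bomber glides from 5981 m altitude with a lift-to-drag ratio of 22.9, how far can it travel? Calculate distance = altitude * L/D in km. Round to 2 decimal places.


Step 1: Glide distance = altitude * L/D = 5981 * 22.9 = 136964.9 m
Step 2: Convert to km: 136964.9 / 1000 = 136.96 km

136.96


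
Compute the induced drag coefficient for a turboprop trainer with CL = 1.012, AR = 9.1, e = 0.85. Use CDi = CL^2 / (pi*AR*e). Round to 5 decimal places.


Step 1: CL^2 = 1.012^2 = 1.024144
Step 2: pi * AR * e = 3.14159 * 9.1 * 0.85 = 24.300219
Step 3: CDi = 1.024144 / 24.300219 = 0.04215

0.04215


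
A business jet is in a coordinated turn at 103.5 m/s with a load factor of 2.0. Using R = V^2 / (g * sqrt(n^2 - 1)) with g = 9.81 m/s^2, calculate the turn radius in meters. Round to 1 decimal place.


Step 1: V^2 = 103.5^2 = 10712.25
Step 2: n^2 - 1 = 2.0^2 - 1 = 3.0
Step 3: sqrt(3.0) = 1.732051
Step 4: R = 10712.25 / (9.81 * 1.732051) = 630.5 m

630.5


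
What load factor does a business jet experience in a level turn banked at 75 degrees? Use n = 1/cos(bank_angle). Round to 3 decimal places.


Step 1: Convert 75 degrees to radians = 1.308997
Step 2: cos(75 deg) = 0.258819
Step 3: n = 1 / 0.258819 = 3.864

3.864


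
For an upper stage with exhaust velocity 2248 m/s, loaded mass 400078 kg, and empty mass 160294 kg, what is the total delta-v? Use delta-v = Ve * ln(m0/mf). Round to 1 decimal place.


Step 1: Mass ratio m0/mf = 400078 / 160294 = 2.495901
Step 2: ln(2.495901) = 0.91465
Step 3: delta-v = 2248 * 0.91465 = 2056.1 m/s

2056.1


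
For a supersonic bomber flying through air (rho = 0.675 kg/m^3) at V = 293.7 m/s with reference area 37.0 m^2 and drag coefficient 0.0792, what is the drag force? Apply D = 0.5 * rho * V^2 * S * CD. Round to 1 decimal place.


Step 1: Dynamic pressure q = 0.5 * 0.675 * 293.7^2 = 29112.6454 Pa
Step 2: Drag D = q * S * CD = 29112.6454 * 37.0 * 0.0792
Step 3: D = 85311.7 N

85311.7


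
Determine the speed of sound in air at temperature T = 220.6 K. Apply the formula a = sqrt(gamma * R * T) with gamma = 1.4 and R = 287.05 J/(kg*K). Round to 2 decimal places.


Step 1: gamma * R * T = 1.4 * 287.05 * 220.6 = 88652.522
Step 2: a = sqrt(88652.522) = 297.75 m/s

297.75


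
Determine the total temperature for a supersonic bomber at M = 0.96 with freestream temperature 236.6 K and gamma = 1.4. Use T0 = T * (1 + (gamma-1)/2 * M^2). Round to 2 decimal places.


Step 1: (gamma-1)/2 = 0.2
Step 2: M^2 = 0.9216
Step 3: 1 + 0.2 * 0.9216 = 1.18432
Step 4: T0 = 236.6 * 1.18432 = 280.21 K

280.21


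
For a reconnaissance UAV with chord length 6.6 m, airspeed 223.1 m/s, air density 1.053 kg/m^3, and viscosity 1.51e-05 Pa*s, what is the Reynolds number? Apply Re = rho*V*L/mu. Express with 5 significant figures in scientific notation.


Step 1: Numerator = rho * V * L = 1.053 * 223.1 * 6.6 = 1550.50038
Step 2: Re = 1550.50038 / 1.51e-05
Step 3: Re = 1.0268e+08

1.0268e+08


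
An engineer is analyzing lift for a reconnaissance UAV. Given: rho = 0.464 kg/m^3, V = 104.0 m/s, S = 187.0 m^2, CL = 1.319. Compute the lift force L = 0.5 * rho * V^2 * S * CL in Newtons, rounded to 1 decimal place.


Step 1: Calculate dynamic pressure q = 0.5 * 0.464 * 104.0^2 = 0.5 * 0.464 * 10816.0 = 2509.312 Pa
Step 2: Multiply by wing area and lift coefficient: L = 2509.312 * 187.0 * 1.319
Step 3: L = 469241.344 * 1.319 = 618929.3 N

618929.3


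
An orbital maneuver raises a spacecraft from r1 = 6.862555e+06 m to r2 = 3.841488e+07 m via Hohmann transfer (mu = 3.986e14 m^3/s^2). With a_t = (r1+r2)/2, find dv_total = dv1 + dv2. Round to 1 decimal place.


Step 1: Transfer semi-major axis a_t = (6.862555e+06 + 3.841488e+07) / 2 = 2.263872e+07 m
Step 2: v1 (circular at r1) = sqrt(mu/r1) = 7621.24 m/s
Step 3: v_t1 = sqrt(mu*(2/r1 - 1/a_t)) = 9927.72 m/s
Step 4: dv1 = |9927.72 - 7621.24| = 2306.48 m/s
Step 5: v2 (circular at r2) = 3221.21 m/s, v_t2 = 1773.52 m/s
Step 6: dv2 = |3221.21 - 1773.52| = 1447.69 m/s
Step 7: Total delta-v = 2306.48 + 1447.69 = 3754.2 m/s

3754.2


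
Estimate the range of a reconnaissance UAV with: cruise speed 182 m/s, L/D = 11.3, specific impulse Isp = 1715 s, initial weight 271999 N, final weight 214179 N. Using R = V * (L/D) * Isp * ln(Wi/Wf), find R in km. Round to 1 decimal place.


Step 1: Coefficient = V * (L/D) * Isp = 182 * 11.3 * 1715 = 3527069.0 m
Step 2: Wi/Wf = 271999 / 214179 = 1.269961
Step 3: ln(1.269961) = 0.238986
Step 4: R = 3527069.0 * 0.238986 = 842921.1 m = 842.9 km

842.9


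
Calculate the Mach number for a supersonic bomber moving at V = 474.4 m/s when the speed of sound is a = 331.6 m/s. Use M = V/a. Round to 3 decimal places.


Step 1: M = V / a = 474.4 / 331.6
Step 2: M = 1.431

1.431


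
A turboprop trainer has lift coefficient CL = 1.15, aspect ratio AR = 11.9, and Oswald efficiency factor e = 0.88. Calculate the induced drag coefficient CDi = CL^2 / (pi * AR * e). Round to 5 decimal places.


Step 1: CL^2 = 1.15^2 = 1.3225
Step 2: pi * AR * e = 3.14159 * 11.9 * 0.88 = 32.898758
Step 3: CDi = 1.3225 / 32.898758 = 0.04020

0.04020


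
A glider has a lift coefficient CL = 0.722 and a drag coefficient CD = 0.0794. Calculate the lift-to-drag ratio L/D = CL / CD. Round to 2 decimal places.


Step 1: L/D = CL / CD = 0.722 / 0.0794
Step 2: L/D = 9.09

9.09


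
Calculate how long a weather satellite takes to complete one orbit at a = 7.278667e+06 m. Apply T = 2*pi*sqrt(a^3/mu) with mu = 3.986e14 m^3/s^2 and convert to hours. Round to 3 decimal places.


Step 1: a^3 / mu = 3.856165e+20 / 3.986e14 = 9.674271e+05
Step 2: sqrt(9.674271e+05) = 983.5787 s
Step 3: T = 2*pi * 983.5787 = 6180.01 s
Step 4: T in hours = 6180.01 / 3600 = 1.717 hours

1.717


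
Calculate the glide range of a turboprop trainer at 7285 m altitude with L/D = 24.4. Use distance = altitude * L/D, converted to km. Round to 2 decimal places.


Step 1: Glide distance = altitude * L/D = 7285 * 24.4 = 177754.0 m
Step 2: Convert to km: 177754.0 / 1000 = 177.75 km

177.75


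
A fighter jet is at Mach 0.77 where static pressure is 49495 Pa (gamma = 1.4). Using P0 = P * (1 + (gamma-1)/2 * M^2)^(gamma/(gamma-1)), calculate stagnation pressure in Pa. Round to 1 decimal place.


Step 1: (gamma-1)/2 * M^2 = 0.2 * 0.5929 = 0.11858
Step 2: 1 + 0.11858 = 1.11858
Step 3: Exponent gamma/(gamma-1) = 3.5
Step 4: P0 = 49495 * 1.11858^3.5 = 73264.9 Pa

73264.9


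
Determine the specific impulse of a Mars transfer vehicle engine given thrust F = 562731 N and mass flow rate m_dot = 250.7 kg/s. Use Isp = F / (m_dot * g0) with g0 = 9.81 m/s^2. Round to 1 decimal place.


Step 1: m_dot * g0 = 250.7 * 9.81 = 2459.37
Step 2: Isp = 562731 / 2459.37 = 228.8 s

228.8


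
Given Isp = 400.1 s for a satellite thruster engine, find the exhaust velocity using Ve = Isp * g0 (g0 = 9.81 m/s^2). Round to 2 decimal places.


Step 1: Ve = Isp * g0 = 400.1 * 9.81
Step 2: Ve = 3924.98 m/s

3924.98


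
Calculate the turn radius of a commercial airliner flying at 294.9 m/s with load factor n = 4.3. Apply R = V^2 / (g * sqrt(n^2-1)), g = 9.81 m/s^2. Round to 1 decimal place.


Step 1: V^2 = 294.9^2 = 86966.01
Step 2: n^2 - 1 = 4.3^2 - 1 = 17.49
Step 3: sqrt(17.49) = 4.182105
Step 4: R = 86966.01 / (9.81 * 4.182105) = 2119.8 m

2119.8


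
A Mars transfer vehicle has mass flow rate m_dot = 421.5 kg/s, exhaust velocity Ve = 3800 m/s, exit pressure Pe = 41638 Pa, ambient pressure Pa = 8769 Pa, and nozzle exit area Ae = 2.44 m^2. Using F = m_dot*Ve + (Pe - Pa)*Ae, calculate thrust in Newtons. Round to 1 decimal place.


Step 1: Momentum thrust = m_dot * Ve = 421.5 * 3800 = 1601700.0 N
Step 2: Pressure thrust = (Pe - Pa) * Ae = (41638 - 8769) * 2.44 = 80200.36 N
Step 3: Total thrust F = 1601700.0 + 80200.36 = 1681900.4 N

1681900.4


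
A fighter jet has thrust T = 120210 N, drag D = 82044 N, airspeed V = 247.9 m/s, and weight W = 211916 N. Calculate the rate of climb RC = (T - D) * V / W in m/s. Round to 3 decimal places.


Step 1: Excess thrust = T - D = 120210 - 82044 = 38166 N
Step 2: Excess power = 38166 * 247.9 = 9461351.4 W
Step 3: RC = 9461351.4 / 211916 = 44.647 m/s

44.647


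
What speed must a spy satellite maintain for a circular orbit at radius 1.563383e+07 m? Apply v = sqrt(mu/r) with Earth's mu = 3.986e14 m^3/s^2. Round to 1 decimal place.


Step 1: mu / r = 3.986e14 / 1.563383e+07 = 25495991.7052
Step 2: v = sqrt(25495991.7052) = 5049.4 m/s

5049.4


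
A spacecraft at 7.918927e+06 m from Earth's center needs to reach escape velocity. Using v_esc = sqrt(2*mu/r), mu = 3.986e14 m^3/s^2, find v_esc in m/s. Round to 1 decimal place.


Step 1: 2*mu/r = 2 * 3.986e14 / 7.918927e+06 = 100670204.4355
Step 2: v_esc = sqrt(100670204.4355) = 10033.5 m/s

10033.5


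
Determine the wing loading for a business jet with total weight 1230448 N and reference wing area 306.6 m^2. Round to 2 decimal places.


Step 1: Wing loading = W / S = 1230448 / 306.6
Step 2: Wing loading = 4013.20 N/m^2

4013.20


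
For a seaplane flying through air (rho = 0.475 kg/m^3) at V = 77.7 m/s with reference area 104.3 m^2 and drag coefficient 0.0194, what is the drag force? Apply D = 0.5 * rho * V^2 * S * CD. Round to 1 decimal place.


Step 1: Dynamic pressure q = 0.5 * 0.475 * 77.7^2 = 1433.8564 Pa
Step 2: Drag D = q * S * CD = 1433.8564 * 104.3 * 0.0194
Step 3: D = 2901.3 N

2901.3


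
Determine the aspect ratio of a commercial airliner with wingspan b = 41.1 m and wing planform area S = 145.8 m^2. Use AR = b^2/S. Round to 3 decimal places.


Step 1: b^2 = 41.1^2 = 1689.21
Step 2: AR = 1689.21 / 145.8 = 11.586

11.586


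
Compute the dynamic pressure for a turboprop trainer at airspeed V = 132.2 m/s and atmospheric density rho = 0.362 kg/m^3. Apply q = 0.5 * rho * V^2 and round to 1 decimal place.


Step 1: V^2 = 132.2^2 = 17476.84
Step 2: q = 0.5 * 0.362 * 17476.84
Step 3: q = 3163.3 Pa

3163.3


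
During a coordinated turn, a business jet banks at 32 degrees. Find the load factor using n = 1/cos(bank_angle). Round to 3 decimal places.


Step 1: Convert 32 degrees to radians = 0.558505
Step 2: cos(32 deg) = 0.848048
Step 3: n = 1 / 0.848048 = 1.179

1.179


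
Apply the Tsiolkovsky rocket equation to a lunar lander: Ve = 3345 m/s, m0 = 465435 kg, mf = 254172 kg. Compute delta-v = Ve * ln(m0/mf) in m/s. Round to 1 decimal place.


Step 1: Mass ratio m0/mf = 465435 / 254172 = 1.831181
Step 2: ln(1.831181) = 0.604961
Step 3: delta-v = 3345 * 0.604961 = 2023.6 m/s

2023.6


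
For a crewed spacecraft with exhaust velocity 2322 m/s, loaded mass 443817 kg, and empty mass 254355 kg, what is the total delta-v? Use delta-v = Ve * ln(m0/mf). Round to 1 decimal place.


Step 1: Mass ratio m0/mf = 443817 / 254355 = 1.744872
Step 2: ln(1.744872) = 0.556681
Step 3: delta-v = 2322 * 0.556681 = 1292.6 m/s

1292.6


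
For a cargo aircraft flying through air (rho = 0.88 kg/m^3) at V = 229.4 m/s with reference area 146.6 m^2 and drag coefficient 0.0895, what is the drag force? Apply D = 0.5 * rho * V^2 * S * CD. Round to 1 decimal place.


Step 1: Dynamic pressure q = 0.5 * 0.88 * 229.4^2 = 23154.7184 Pa
Step 2: Drag D = q * S * CD = 23154.7184 * 146.6 * 0.0895
Step 3: D = 303806.1 N

303806.1


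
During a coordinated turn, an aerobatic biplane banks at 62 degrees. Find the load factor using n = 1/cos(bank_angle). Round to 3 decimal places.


Step 1: Convert 62 degrees to radians = 1.082104
Step 2: cos(62 deg) = 0.469472
Step 3: n = 1 / 0.469472 = 2.130

2.130


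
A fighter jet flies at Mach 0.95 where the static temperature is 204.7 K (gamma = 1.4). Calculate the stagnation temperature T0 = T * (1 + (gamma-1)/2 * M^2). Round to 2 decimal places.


Step 1: (gamma-1)/2 = 0.2
Step 2: M^2 = 0.9025
Step 3: 1 + 0.2 * 0.9025 = 1.1805
Step 4: T0 = 204.7 * 1.1805 = 241.65 K

241.65


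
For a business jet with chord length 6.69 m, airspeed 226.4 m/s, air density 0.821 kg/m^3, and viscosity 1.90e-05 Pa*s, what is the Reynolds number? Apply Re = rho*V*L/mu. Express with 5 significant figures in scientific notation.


Step 1: Numerator = rho * V * L = 0.821 * 226.4 * 6.69 = 1243.499736
Step 2: Re = 1243.499736 / 1.90e-05
Step 3: Re = 6.5447e+07

6.5447e+07


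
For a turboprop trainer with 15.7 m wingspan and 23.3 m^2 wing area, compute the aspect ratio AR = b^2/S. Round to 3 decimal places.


Step 1: b^2 = 15.7^2 = 246.49
Step 2: AR = 246.49 / 23.3 = 10.579

10.579


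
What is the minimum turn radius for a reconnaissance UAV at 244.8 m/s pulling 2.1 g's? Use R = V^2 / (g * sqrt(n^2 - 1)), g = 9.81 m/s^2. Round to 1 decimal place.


Step 1: V^2 = 244.8^2 = 59927.04
Step 2: n^2 - 1 = 2.1^2 - 1 = 3.41
Step 3: sqrt(3.41) = 1.846619
Step 4: R = 59927.04 / (9.81 * 1.846619) = 3308.1 m

3308.1


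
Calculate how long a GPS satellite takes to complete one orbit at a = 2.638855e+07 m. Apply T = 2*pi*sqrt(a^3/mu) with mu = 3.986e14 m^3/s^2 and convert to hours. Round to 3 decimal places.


Step 1: a^3 / mu = 1.837581e+22 / 3.986e14 = 4.610089e+07
Step 2: sqrt(4.610089e+07) = 6789.7634 s
Step 3: T = 2*pi * 6789.7634 = 42661.34 s
Step 4: T in hours = 42661.34 / 3600 = 11.850 hours

11.850


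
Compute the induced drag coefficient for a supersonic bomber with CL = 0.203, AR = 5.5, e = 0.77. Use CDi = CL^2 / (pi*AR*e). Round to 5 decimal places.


Step 1: CL^2 = 0.203^2 = 0.041209
Step 2: pi * AR * e = 3.14159 * 5.5 * 0.77 = 13.304645
Step 3: CDi = 0.041209 / 13.304645 = 0.00310

0.00310


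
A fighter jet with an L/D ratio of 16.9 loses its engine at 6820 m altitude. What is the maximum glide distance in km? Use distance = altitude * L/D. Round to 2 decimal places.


Step 1: Glide distance = altitude * L/D = 6820 * 16.9 = 115258.0 m
Step 2: Convert to km: 115258.0 / 1000 = 115.26 km

115.26
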